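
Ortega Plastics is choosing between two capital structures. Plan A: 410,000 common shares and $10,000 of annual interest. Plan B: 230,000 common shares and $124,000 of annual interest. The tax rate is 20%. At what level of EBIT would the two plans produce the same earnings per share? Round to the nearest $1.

$269,667

At indifference, (EBIT − 10,000)(1 − t)/410,000 = (EBIT − 124,000)(1 − t)/230,000.
The (1 − t) factor cancels: (EBIT − 10,000) × 230,000 = (EBIT − 124,000) × 410,000.
Solving, EBIT = (124,000·410,000 − 10,000·230,000) / (410,000 − 230,000) = 48,540,000,000 / 180,000 = 269,666.67.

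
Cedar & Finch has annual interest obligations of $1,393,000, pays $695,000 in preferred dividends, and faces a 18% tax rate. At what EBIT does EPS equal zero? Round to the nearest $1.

$2,240,561

Preferred dividends are paid after tax, so their pre-tax equivalent is $695,000 ÷ (1 − 0.18) = $847,560.98.
EPS = 0 when EBIT covers interest plus the pre-tax preferred burden: $1,393,000 + $847,560.98 = $2,240,560.98.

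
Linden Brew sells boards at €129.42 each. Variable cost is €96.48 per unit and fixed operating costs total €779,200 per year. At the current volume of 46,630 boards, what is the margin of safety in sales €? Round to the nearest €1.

€2,973,408

Contribution margin per unit = €129.42 − €96.48 = €32.94. Break-even units = €779,200 ÷ €32.94 = 23,655.13; break-even revenue = 23,655.13 × €129.42 = €3,061,446.99.
Actual sales revenue = 46,630 × €129.42 = €6,034,854.60.
Margin of safety = €6,034,854.60 − €3,061,446.99 = €2,973,408.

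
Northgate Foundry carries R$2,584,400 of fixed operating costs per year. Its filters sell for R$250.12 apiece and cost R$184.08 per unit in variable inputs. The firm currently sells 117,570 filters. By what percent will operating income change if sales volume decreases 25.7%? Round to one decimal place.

At 117,570 units, contribution = 117,570 × R$66.04 = R$7,764,322.80.
EBIT = R$7,764,322.80 − R$2,584,400 = R$5,179,922.80.
Degree of operating leverage = R$7,764,322.80 / R$5,179,922.80 = 1.4989.
So EBIT moves 1.4989 × (-25.7%) = -38.5%.

-38.5%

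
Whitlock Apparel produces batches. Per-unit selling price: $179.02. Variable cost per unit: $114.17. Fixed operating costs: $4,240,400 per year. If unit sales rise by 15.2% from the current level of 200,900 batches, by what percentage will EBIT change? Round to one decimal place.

Contribution at this volume is 200,900 × $64.85 = $13,028,365.00.
Subtracting fixed costs: EBIT = $13,028,365.00 − $4,240,400 = $8,787,965.00.
Degree of operating leverage = $13,028,365.00 / $8,787,965.00 = 1.4825.
%ΔEBIT = DOL × %ΔSales = 1.4825 × +15.2% = +22.5%.

+22.5%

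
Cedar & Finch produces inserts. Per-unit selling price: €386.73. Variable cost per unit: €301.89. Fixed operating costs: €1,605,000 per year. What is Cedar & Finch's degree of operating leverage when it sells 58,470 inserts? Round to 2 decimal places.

Total contribution margin = 58,470 × €84.84 = €4,960,594.80.
Subtracting fixed costs: EBIT = €4,960,594.80 − €1,605,000 = €3,355,594.80.
So DOL = total CM / EBIT = €4,960,594.80 / €3,355,594.80 = 1.4783.

1.48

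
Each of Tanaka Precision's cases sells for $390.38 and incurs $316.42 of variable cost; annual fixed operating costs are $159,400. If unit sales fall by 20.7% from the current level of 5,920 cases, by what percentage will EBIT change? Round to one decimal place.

-32.6%

Total contribution margin = 5,920 × $73.96 = $437,843.20.
Subtracting fixed costs: EBIT = $437,843.20 − $159,400 = $278,443.20.
Degree of operating leverage = $437,843.20 / $278,443.20 = 1.5725.
Operating income changes by 1.5725 × -20.7% = -32.6%.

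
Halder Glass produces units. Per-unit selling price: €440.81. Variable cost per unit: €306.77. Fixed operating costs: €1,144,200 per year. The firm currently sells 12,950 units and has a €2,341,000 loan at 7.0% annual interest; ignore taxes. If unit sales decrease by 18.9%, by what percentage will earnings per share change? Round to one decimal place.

-76.7%

Total contribution margin = 12,950 × €134.04 = €1,735,818.00.
EBIT = €1,735,818.00 − €1,144,200 = €591,618.00.
Interest = €163,870.00, so EBIT − I = €427,748.00.
Degree of combined leverage = contribution ÷ (EBIT − I) = €1,735,818.00 ÷ €427,748.00 = 4.0580.
%ΔEPS = DCL × %ΔSales = 4.0580 × -18.9% = -76.7%.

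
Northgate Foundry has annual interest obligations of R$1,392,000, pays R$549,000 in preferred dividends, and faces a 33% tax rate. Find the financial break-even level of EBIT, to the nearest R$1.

R$2,211,403

Grossing the preferred dividend up to pre-tax terms: R$549,000 / (1 − 0.33) = R$819,402.99.
EPS = 0 when EBIT covers interest plus the pre-tax preferred burden: R$1,392,000 + R$819,402.99 = R$2,211,402.99.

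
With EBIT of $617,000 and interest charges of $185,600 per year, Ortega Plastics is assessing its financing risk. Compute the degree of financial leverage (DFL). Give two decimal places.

1.43

Annual interest charges come to $185,600.00.
DFL = EBIT ÷ (EBIT − I) = $617,000 ÷ ($617,000 − $185,600.00) = $617,000 ÷ $431,400.00 = 1.4302.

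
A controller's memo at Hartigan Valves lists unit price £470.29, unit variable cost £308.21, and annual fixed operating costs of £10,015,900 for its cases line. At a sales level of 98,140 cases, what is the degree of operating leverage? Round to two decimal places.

Total contribution margin = 98,140 × £162.08 = £15,906,531.20.
Subtracting fixed costs: EBIT = £15,906,531.20 − £10,015,900 = £5,890,631.20.
So DOL = total CM / EBIT = £15,906,531.20 / £5,890,631.20 = 2.7003.

2.70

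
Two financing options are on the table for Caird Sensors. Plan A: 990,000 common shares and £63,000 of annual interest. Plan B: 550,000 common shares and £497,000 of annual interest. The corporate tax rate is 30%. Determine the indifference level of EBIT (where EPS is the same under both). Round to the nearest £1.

£1,039,500

Set EPS_A = EPS_B: (EBIT − £63,000)(1 − 0.30) ÷ 990,000 = (EBIT − £497,000)(1 − 0.30) ÷ 550,000.
Cancelling (1 − t) and cross-multiplying: 550,000·(EBIT − 63,000) = 990,000·(EBIT − 497,000).
EBIT × (990,000 − 550,000) = 497,000 × 990,000 − 63,000 × 550,000 = 457,380,000,000, so EBIT = 457,380,000,000 ÷ 440,000 = 1,039,500.00.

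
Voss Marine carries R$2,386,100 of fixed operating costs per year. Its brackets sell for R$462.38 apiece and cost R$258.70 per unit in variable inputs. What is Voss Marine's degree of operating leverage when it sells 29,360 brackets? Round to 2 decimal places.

Total contribution margin = 29,360 × R$203.68 = R$5,980,044.80.
EBIT = R$5,980,044.80 − R$2,386,100 = R$3,593,944.80.
DOL = contribution ÷ EBIT = R$5,980,044.80 ÷ R$3,593,944.80 = 1.6639.

1.66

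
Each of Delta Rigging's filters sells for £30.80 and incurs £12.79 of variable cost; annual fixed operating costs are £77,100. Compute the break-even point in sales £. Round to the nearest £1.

£131,853

CM per unit = £30.80 − £12.79 = £18.01; CM ratio = £18.01 / £30.80 = 0.5847.
Break-even sales = FC ÷ CM ratio = £77,100 × £30.80 / £18.01 = £131,853.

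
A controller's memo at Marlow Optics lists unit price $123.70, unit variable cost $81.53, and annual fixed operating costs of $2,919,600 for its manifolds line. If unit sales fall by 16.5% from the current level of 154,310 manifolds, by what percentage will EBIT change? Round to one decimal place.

-29.9%

Contribution at this volume is 154,310 × $42.17 = $6,507,252.70.
EBIT = $6,507,252.70 − $2,919,600 = $3,587,652.70.
Degree of operating leverage = $6,507,252.70 / $3,587,652.70 = 1.8138.
Operating income changes by 1.8138 × -16.5% = -29.9%.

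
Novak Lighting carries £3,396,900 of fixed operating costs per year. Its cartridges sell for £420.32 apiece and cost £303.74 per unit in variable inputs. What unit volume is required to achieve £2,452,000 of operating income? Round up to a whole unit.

Each unit contributes £420.32 − £303.74 = £116.58.
Units = (FC + target) / CM = (£3,396,900 + £2,452,000) / £116.58 = 50,170.70, so 50,171 cartridges.

50,171 cartridges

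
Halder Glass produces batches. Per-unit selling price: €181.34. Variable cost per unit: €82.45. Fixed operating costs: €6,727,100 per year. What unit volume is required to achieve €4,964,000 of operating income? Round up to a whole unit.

Contribution margin per unit = €181.34 − €82.45 = €98.89.
Units = (FC + target) / CM = (€6,727,100 + €4,964,000) / €98.89 = 118,223.28, so 118,224 batches.

118,224 batches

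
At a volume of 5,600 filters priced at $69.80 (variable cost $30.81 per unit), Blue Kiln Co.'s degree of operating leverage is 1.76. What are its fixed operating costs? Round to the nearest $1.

$94,285

At 5,600 units, contribution = 5,600 × $38.99 = $218,344.00.
DOL = contribution / EBIT, so EBIT = $218,344.00 / 1.76 = $124,059.09.
Fixed costs = CM − EBIT = $218,344.00 − $124,059.09 = $94,285.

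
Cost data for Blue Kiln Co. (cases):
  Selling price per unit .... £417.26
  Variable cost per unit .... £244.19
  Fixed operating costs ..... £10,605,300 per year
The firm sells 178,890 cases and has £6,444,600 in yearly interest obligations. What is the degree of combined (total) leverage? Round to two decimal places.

2.23

Total contribution margin = 178,890 × £173.07 = £30,960,492.30.
Operating income = contribution − fixed costs = £30,960,492.30 − £10,605,300 = £20,355,192.30. Interest = £6,444,600.00, so EBIT − I = £13,910,592.30.
Degree of total leverage = total CM / (EBIT − interest) = £30,960,492.30 / £13,910,592.30 = 2.2257.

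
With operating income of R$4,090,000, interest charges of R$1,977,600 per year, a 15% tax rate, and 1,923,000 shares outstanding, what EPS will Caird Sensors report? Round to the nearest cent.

R$0.93

Interest = R$1,977,600.00, so EBT = R$4,090,000 − R$1,977,600.00 = R$2,112,400.00.
After tax at 15%: net income = R$2,112,400.00 × 0.85 = R$1,795,540.00.
Per share: R$1,795,540.00 / 1,923,000 shares = R$0.93.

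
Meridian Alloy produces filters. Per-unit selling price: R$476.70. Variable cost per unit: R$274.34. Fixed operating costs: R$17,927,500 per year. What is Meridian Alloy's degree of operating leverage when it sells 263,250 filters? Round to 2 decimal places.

At 263,250 units, contribution = 263,250 × R$202.36 = R$53,271,270.00.
EBIT = R$53,271,270.00 − R$17,927,500 = R$35,343,770.00.
So DOL = total CM / EBIT = R$53,271,270.00 / R$35,343,770.00 = 1.5072.

1.51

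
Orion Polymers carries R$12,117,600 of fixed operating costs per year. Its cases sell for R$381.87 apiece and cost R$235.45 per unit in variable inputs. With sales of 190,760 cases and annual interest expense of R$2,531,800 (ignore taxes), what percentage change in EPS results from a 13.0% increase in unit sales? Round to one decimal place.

At 190,760 units, contribution = 190,760 × R$146.42 = R$27,931,079.20.
Operating income = contribution − fixed costs = R$27,931,079.20 − R$12,117,600 = R$15,813,479.20.
After interest of R$2,531,800.00, pre-tax earnings = R$13,281,679.20.
DCL = total CM / (EBIT − I) = R$27,931,079.20 / R$13,281,679.20 = 2.1030.
%ΔEPS = DCL × %ΔSales = 2.1030 × +13.0% = +27.3%.

+27.3%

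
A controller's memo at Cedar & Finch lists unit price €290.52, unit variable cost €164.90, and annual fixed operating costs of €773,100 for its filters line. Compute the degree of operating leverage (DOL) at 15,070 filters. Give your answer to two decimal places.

1.69

Total contribution margin = 15,070 × €125.62 = €1,893,093.40.
EBIT = €1,893,093.40 − €773,100 = €1,119,993.40.
So DOL = total CM / EBIT = €1,893,093.40 / €1,119,993.40 = 1.6903.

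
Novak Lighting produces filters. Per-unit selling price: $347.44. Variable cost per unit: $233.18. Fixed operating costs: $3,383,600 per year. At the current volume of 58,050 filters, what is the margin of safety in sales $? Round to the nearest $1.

$9,880,095

Each unit contributes $347.44 − $233.18 = $114.26. Break-even units = $3,383,600 ÷ $114.26 = 29,613.16; break-even revenue = 29,613.16 × $347.44 = $10,288,797.34.
Actual sales revenue = 58,050 × $347.44 = $20,168,892.00.
Margin of safety = $20,168,892.00 − $10,288,797.34 = $9,880,095.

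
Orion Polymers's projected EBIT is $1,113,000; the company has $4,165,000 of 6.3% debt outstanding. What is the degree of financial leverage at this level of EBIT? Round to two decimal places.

Interest = $262,395.00.
Degree of financial leverage = EBIT / (EBIT − interest) = $1,113,000 / $850,605.00 = 1.3085.

1.31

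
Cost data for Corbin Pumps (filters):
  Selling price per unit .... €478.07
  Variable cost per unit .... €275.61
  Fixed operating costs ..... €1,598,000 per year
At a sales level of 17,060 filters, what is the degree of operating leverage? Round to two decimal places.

At 17,060 units, contribution = 17,060 × €202.46 = €3,453,967.60.
Subtracting fixed costs: EBIT = €3,453,967.60 − €1,598,000 = €1,855,967.60.
Degree of operating leverage = €3,453,967.60 / €1,855,967.60 = 1.8610.

1.86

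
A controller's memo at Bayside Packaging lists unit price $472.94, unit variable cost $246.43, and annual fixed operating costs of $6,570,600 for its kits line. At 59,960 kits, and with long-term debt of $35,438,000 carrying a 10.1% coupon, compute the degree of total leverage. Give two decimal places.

Total contribution margin = 59,960 × $226.51 = $13,581,539.60.
Operating income = contribution − fixed costs = $13,581,539.60 − $6,570,600 = $7,010,939.60. Interest = $3,579,238.00.
DOL = $13,581,539.60 ÷ $7,010,939.60 = 1.9372; DFL = $7,010,939.60 ÷ $3,431,701.60 = 2.0430.
Combined leverage = 1.9372 × 2.0430 = 3.9577.

3.96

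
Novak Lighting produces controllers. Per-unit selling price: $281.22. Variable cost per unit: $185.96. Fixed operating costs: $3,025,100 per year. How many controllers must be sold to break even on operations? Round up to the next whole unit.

31,757 controllers

Contribution margin per unit = $281.22 − $185.96 = $95.26.
Units to break even: $3,025,100 ÷ $95.26 = 31,756.25, rounded up to 31,757.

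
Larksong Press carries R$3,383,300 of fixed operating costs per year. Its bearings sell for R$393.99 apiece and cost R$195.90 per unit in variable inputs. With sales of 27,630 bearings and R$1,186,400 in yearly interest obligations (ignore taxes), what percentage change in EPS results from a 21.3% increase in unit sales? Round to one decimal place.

+129.0%

Contribution at this volume is 27,630 × R$198.09 = R$5,473,226.70.
Subtracting fixed costs: EBIT = R$5,473,226.70 − R$3,383,300 = R$2,089,926.70.
After interest of R$1,186,400.00, pre-tax earnings = R$903,526.70.
Degree of combined leverage = contribution ÷ (EBIT − I) = R$5,473,226.70 ÷ R$903,526.70 = 6.0576.
%ΔEPS = DCL × %ΔSales = 6.0576 × +21.3% = +129.0%.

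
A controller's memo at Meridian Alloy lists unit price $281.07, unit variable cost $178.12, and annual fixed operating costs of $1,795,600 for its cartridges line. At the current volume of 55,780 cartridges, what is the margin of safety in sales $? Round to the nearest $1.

Unit CM = price − variable cost = $281.07 − $178.12 = $102.95. Break-even units = $1,795,600 ÷ $102.95 = 17,441.48; break-even revenue = 17,441.48 × $281.07 = $4,902,275.78.
Actual sales revenue = 55,780 × $281.07 = $15,678,084.60.
Margin of safety = $15,678,084.60 − $4,902,275.78 = $10,775,809.

$10,775,809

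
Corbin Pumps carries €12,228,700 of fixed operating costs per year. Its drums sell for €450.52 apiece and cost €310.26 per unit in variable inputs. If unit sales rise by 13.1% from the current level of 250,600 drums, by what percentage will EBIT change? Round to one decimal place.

Total contribution margin = 250,600 × €140.26 = €35,149,156.00.
Operating income = contribution − fixed costs = €35,149,156.00 − €12,228,700 = €22,920,456.00.
So DOL = total CM / EBIT = €35,149,156.00 / €22,920,456.00 = 1.5335.
Operating income changes by 1.5335 × +13.1% = +20.1%.

+20.1%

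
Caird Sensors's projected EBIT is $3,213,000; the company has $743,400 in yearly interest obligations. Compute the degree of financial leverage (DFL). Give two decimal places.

Annual interest charges come to $743,400.00.
DFL = EBIT ÷ (EBIT − I) = $3,213,000 ÷ ($3,213,000 − $743,400.00) = $3,213,000 ÷ $2,469,600.00 = 1.3010.

1.30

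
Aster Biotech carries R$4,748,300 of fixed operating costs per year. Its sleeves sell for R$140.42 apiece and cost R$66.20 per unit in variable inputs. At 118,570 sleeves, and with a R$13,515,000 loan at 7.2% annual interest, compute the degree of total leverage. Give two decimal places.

At 118,570 units, contribution = 118,570 × R$74.22 = R$8,800,265.40.
Subtracting fixed costs: EBIT = R$8,800,265.40 − R$4,748,300 = R$4,051,965.40. Interest = R$973,080.00, so EBIT − I = R$3,078,885.40.
DCL = contribution ÷ (EBIT − I) = R$8,800,265.40 ÷ R$3,078,885.40 = 2.8583.

2.86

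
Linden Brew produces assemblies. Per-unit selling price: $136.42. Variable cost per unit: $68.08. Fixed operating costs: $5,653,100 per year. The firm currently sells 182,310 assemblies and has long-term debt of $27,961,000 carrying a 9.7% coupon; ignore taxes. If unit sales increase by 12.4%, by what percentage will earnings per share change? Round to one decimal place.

+37.7%

Contribution at this volume is 182,310 × $68.34 = $12,459,065.40.
Operating income = contribution − fixed costs = $12,459,065.40 − $5,653,100 = $6,805,965.40.
Interest = $2,712,217.00, so EBIT − I = $4,093,748.40.
Degree of combined leverage = contribution ÷ (EBIT − I) = $12,459,065.40 ÷ $4,093,748.40 = 3.0434.
EPS therefore changes by 3.0434 × (+12.4%) = +37.7%.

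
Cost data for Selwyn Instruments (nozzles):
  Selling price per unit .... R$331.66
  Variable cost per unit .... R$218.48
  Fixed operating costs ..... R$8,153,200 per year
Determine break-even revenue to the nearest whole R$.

CM per unit = R$331.66 − R$218.48 = R$113.18; CM ratio = R$113.18 / R$331.66 = 0.3413.
Break-even revenue = fixed costs × price ÷ CM = R$8,153,200 × R$331.66 ÷ R$113.18 = R$23,891,945.

R$23,891,945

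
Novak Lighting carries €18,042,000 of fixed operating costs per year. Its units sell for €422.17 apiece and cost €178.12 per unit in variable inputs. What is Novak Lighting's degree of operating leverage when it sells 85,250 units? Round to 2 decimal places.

At 85,250 units, contribution = 85,250 × €244.05 = €20,805,262.50.
Subtracting fixed costs: EBIT = €20,805,262.50 − €18,042,000 = €2,763,262.50.
Degree of operating leverage = €20,805,262.50 / €2,763,262.50 = 7.5292.

7.53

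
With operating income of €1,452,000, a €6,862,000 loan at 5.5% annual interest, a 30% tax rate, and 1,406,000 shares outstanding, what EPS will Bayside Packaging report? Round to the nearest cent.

Interest = €377,410.00, so EBT = €1,452,000 − €377,410.00 = €1,074,590.00.
After tax at 30%: net income = €1,074,590.00 × 0.70 = €752,213.00.
EPS = €752,213.00 ÷ 1,406,000 = €0.54.

€0.54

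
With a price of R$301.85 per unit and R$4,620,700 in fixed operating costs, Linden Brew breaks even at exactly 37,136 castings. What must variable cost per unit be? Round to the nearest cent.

Contribution per unit must be FC / Q = R$4,620,700 / 37,136 = R$124.4264.
Hence VC = price − CM = R$301.85 − R$124.4264 = R$177.42.

R$177.42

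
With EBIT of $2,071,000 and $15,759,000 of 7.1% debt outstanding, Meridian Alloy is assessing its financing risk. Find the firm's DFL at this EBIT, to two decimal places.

Interest = $1,118,889.00.
DFL = EBIT ÷ (EBIT − I) = $2,071,000 ÷ ($2,071,000 − $1,118,889.00) = $2,071,000 ÷ $952,111.00 = 2.1752.

2.18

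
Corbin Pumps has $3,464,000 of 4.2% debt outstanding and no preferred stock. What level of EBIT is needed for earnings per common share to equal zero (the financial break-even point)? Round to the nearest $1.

$145,488

Annual interest = 4.2% × $3,464,000 = $145,488.00.
Without preferred stock the financial break-even is simply EBIT = interest = $145,488.00.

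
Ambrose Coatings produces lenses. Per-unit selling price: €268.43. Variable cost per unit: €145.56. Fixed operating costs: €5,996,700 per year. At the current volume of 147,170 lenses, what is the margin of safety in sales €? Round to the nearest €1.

Unit CM = price − variable cost = €268.43 − €145.56 = €122.87. Break-even units = €5,996,700 ÷ €122.87 = 48,805.24; break-even revenue = 48,805.24 × €268.43 = €13,100,790.93.
Actual sales revenue = 147,170 × €268.43 = €39,504,843.10.
Margin of safety = €39,504,843.10 − €13,100,790.93 = €26,404,052.

€26,404,052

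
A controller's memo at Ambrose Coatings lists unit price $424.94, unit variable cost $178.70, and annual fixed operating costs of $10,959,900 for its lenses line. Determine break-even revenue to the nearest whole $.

$18,913,661

Contribution margin per unit = $424.94 − $178.70 = $246.24, a CM ratio of $246.24 ÷ $424.94 = 0.5795.
Break-even sales = FC ÷ CM ratio = $10,959,900 × $424.94 / $246.24 = $18,913,661.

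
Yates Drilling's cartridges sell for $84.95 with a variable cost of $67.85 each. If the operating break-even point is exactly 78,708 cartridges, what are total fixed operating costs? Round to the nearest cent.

Contribution margin per unit = $84.95 − $67.85 = $17.10.
Since BE = FC / CM, FC = 78,708 × $17.10 = $1,345,906.80.

$1,345,906.80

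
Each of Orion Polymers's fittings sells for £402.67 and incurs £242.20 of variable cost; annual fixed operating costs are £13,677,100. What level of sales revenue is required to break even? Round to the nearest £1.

CM per unit = £402.67 − £242.20 = £160.47; CM ratio = £160.47 / £402.67 = 0.3985.
Break-even revenue = fixed costs × price ÷ CM = £13,677,100 × £402.67 ÷ £160.47 = £34,320,171.

£34,320,171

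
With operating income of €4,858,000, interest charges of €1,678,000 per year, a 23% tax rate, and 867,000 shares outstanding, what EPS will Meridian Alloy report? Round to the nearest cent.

€2.82

Pre-tax income = €4,858,000 − €1,678,000.00 = €3,180,000.00.
After tax at 23%: net income = €3,180,000.00 × 0.77 = €2,448,600.00.
EPS = €2,448,600.00 ÷ 867,000 = €2.82.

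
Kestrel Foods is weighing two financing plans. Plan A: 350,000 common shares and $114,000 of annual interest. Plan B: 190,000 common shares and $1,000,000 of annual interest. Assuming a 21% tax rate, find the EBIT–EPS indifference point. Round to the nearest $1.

$2,052,125

Set EPS_A = EPS_B: (EBIT − $114,000)(1 − 0.21) ÷ 350,000 = (EBIT − $1,000,000)(1 − 0.21) ÷ 190,000.
The (1 − t) factor cancels: (EBIT − 114,000) × 190,000 = (EBIT − 1,000,000) × 350,000.
EBIT × (350,000 − 190,000) = 1,000,000 × 350,000 − 114,000 × 190,000 = 328,340,000,000, so EBIT = 328,340,000,000 ÷ 160,000 = 2,052,125.00.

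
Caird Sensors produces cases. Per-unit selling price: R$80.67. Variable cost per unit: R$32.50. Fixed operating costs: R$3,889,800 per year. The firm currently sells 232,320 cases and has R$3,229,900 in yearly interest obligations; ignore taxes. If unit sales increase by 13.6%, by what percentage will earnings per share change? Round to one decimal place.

+37.4%

At 232,320 units, contribution = 232,320 × R$48.17 = R$11,190,854.40.
EBIT = R$11,190,854.40 − R$3,889,800 = R$7,301,054.40.
Interest = R$3,229,900.00, so EBIT − I = R$4,071,154.40.
DCL = total CM / (EBIT − I) = R$11,190,854.40 / R$4,071,154.40 = 2.7488.
%ΔEPS = DCL × %ΔSales = 2.7488 × +13.6% = +37.4%.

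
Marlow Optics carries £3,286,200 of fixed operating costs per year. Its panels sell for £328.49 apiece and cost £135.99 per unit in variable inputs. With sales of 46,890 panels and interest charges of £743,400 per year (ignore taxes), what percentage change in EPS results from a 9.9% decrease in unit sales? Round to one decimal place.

Total contribution margin = 46,890 × £192.50 = £9,026,325.00.
EBIT = £9,026,325.00 − £3,286,200 = £5,740,125.00.
Interest = £743,400.00, so EBIT − I = £4,996,725.00.
Degree of combined leverage = contribution ÷ (EBIT − I) = £9,026,325.00 ÷ £4,996,725.00 = 1.8064.
%ΔEPS = DCL × %ΔSales = 1.8064 × -9.9% = -17.9%.

-17.9%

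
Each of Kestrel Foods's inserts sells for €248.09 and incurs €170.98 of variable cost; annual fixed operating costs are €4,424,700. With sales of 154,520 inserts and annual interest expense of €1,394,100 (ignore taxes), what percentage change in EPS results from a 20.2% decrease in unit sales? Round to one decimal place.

At 154,520 units, contribution = 154,520 × €77.11 = €11,915,037.20.
EBIT = €11,915,037.20 − €4,424,700 = €7,490,337.20.
Interest = €1,394,100.00, so EBIT − I = €6,096,237.20.
DCL = total CM / (EBIT − I) = €11,915,037.20 / €6,096,237.20 = 1.9545.
EPS therefore changes by 1.9545 × (-20.2%) = -39.5%.

-39.5%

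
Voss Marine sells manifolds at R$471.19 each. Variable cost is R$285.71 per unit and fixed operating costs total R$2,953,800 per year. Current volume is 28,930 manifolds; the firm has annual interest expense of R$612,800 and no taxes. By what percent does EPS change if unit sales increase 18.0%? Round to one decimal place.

At 28,930 units, contribution = 28,930 × R$185.48 = R$5,365,936.40.
Operating income = contribution − fixed costs = R$5,365,936.40 − R$2,953,800 = R$2,412,136.40.
Interest = R$612,800.00, so EBIT − I = R$1,799,336.40.
Degree of combined leverage = contribution ÷ (EBIT − I) = R$5,365,936.40 ÷ R$1,799,336.40 = 2.9822.
%ΔEPS = DCL × %ΔSales = 2.9822 × +18.0% = +53.7%.

+53.7%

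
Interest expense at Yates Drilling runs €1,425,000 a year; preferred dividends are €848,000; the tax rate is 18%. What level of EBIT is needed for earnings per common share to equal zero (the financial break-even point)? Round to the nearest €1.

€2,459,146

Grossing the preferred dividend up to pre-tax terms: €848,000 / (1 − 0.18) = €1,034,146.34.
EPS = 0 when EBIT covers interest plus the pre-tax preferred burden: €1,425,000 + €1,034,146.34 = €2,459,146.34.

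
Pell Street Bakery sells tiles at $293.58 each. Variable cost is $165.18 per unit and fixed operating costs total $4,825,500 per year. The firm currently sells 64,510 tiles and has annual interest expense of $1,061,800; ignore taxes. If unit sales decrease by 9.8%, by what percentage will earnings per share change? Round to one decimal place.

At 64,510 units, contribution = 64,510 × $128.40 = $8,283,084.00.
EBIT = $8,283,084.00 − $4,825,500 = $3,457,584.00.
Interest = $1,061,800.00, so EBIT − I = $2,395,784.00.
DCL = total CM / (EBIT − I) = $8,283,084.00 / $2,395,784.00 = 3.4574.
EPS therefore changes by 3.4574 × (-9.8%) = -33.9%.

-33.9%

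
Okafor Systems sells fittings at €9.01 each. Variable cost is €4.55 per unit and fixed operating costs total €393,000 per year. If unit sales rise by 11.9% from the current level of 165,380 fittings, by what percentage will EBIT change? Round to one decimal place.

At 165,380 units, contribution = 165,380 × €4.46 = €737,594.80.
EBIT = €737,594.80 − €393,000 = €344,594.80.
So DOL = total CM / EBIT = €737,594.80 / €344,594.80 = 2.1405.
Operating income changes by 2.1405 × +11.9% = +25.5%.

+25.5%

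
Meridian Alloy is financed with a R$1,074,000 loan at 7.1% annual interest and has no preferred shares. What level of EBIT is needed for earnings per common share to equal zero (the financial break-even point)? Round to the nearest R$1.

Annual interest = 7.1% × R$1,074,000 = R$76,254.00.
Without preferred stock the financial break-even is simply EBIT = interest = R$76,254.00.

R$76,254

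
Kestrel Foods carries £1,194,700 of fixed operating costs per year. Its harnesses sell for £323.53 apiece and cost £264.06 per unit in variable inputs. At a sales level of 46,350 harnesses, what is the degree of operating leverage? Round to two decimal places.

1.76

Contribution at this volume is 46,350 × £59.47 = £2,756,434.50.
Operating income = contribution − fixed costs = £2,756,434.50 − £1,194,700 = £1,561,734.50.
DOL = contribution ÷ EBIT = £2,756,434.50 ÷ £1,561,734.50 = 1.7650.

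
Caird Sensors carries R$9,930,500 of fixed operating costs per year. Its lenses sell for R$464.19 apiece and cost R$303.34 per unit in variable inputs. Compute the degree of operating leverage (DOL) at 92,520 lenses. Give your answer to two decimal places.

Total contribution margin = 92,520 × R$160.85 = R$14,881,842.00.
Operating income = contribution − fixed costs = R$14,881,842.00 − R$9,930,500 = R$4,951,342.00.
Degree of operating leverage = R$14,881,842.00 / R$4,951,342.00 = 3.0056.

3.01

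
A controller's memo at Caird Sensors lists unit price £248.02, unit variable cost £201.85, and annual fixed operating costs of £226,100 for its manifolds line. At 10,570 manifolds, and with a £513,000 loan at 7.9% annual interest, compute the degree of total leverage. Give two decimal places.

2.20

At 10,570 units, contribution = 10,570 × £46.17 = £488,016.90.
Operating income = contribution − fixed costs = £488,016.90 − £226,100 = £261,916.90. Interest = £40,527.00.
DOL = £488,016.90 ÷ £261,916.90 = 1.8633; DFL = £261,916.90 ÷ £221,389.90 = 1.1831.
Combined leverage = 1.8633 × 1.1831 = 2.2045.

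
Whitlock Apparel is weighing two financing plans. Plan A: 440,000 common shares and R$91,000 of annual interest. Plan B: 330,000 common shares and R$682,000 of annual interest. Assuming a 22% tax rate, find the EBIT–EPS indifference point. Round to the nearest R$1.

At indifference, (EBIT − 91,000)(1 − t)/440,000 = (EBIT − 682,000)(1 − t)/330,000.
Cancelling (1 − t) and cross-multiplying: 330,000·(EBIT − 91,000) = 440,000·(EBIT − 682,000).
EBIT × (440,000 − 330,000) = 682,000 × 440,000 − 91,000 × 330,000 = 270,050,000,000, so EBIT = 270,050,000,000 ÷ 110,000 = 2,455,000.00.

R$2,455,000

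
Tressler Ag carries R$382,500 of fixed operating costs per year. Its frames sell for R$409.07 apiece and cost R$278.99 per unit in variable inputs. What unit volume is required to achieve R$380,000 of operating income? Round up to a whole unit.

Contribution margin per unit = R$409.07 − R$278.99 = R$130.08.
Required volume = (fixed costs + target profit) ÷ CM = (R$382,500 + R$380,000) ÷ R$130.08 = 5,861.78, so 5,862 frames.

5,862 frames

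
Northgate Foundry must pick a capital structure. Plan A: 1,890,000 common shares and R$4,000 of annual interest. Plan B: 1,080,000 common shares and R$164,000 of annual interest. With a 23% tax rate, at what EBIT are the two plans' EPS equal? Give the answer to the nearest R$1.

R$377,333

At indifference, (EBIT − 4,000)(1 − t)/1,890,000 = (EBIT − 164,000)(1 − t)/1,080,000.
The (1 − t) factor cancels: (EBIT − 4,000) × 1,080,000 = (EBIT − 164,000) × 1,890,000.
EBIT × (1,890,000 − 1,080,000) = 164,000 × 1,890,000 − 4,000 × 1,080,000 = 305,640,000,000, so EBIT = 305,640,000,000 ÷ 810,000 = 377,333.33.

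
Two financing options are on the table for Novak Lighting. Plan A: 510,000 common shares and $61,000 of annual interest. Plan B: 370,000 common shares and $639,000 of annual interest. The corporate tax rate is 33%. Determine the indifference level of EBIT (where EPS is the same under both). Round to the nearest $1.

Set EPS_A = EPS_B: (EBIT − $61,000)(1 − 0.33) ÷ 510,000 = (EBIT − $639,000)(1 − 0.33) ÷ 370,000.
Cancelling (1 − t) and cross-multiplying: 370,000·(EBIT − 61,000) = 510,000·(EBIT − 639,000).
Solving, EBIT = (639,000·510,000 − 61,000·370,000) / (510,000 − 370,000) = 303,320,000,000 / 140,000 = 2,166,571.43.

$2,166,571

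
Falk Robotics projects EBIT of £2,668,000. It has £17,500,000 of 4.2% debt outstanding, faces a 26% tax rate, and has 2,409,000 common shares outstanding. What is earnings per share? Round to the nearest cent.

Pre-tax income = £2,668,000 − £735,000.00 = £1,933,000.00.
After tax at 26%: net income = £1,933,000.00 × 0.74 = £1,430,420.00.
Per share: £1,430,420.00 / 2,409,000 shares = £0.59.

£0.59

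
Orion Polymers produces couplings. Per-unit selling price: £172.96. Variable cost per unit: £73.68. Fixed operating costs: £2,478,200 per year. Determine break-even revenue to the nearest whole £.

£4,317,380

Contribution margin per unit = £172.96 − £73.68 = £99.28, a CM ratio of £99.28 ÷ £172.96 = 0.5740.
Break-even revenue = fixed costs × price ÷ CM = £2,478,200 × £172.96 ÷ £99.28 = £4,317,380.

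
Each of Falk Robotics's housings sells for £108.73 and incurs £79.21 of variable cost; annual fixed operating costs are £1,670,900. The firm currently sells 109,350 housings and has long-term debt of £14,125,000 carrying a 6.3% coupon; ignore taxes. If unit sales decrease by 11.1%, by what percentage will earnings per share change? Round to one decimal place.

Contribution at this volume is 109,350 × £29.52 = £3,228,012.00.
Operating income = contribution − fixed costs = £3,228,012.00 − £1,670,900 = £1,557,112.00.
After interest of £889,875.00, pre-tax earnings = £667,237.00.
Degree of combined leverage = contribution ÷ (EBIT − I) = £3,228,012.00 ÷ £667,237.00 = 4.8379.
EPS therefore changes by 4.8379 × (-11.1%) = -53.7%.

-53.7%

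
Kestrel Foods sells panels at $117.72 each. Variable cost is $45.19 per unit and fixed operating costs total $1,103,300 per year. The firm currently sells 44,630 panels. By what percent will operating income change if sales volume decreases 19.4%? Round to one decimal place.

-29.4%

Total contribution margin = 44,630 × $72.53 = $3,237,013.90.
EBIT = $3,237,013.90 − $1,103,300 = $2,133,713.90.
Degree of operating leverage = $3,237,013.90 / $2,133,713.90 = 1.5171.
%ΔEBIT = DOL × %ΔSales = 1.5171 × -19.4% = -29.4%.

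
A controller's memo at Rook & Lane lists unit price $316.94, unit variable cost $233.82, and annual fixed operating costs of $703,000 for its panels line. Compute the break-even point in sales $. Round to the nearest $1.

$2,680,568

CM per unit = $316.94 − $233.82 = $83.12; CM ratio = $83.12 / $316.94 = 0.2623.
Break-even revenue = fixed costs × price ÷ CM = $703,000 × $316.94 ÷ $83.12 = $2,680,568.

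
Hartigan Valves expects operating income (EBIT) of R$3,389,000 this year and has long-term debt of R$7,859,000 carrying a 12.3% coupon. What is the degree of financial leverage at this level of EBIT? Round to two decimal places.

1.40

Interest = R$966,657.00.
Degree of financial leverage = EBIT / (EBIT − interest) = R$3,389,000 / R$2,422,343.00 = 1.3991.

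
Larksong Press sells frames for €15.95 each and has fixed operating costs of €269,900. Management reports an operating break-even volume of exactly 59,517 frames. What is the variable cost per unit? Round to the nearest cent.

Contribution per unit must be FC / Q = €269,900 / 59,517 = €4.5348.
Hence VC = price − CM = €15.95 − €4.5348 = €11.42.

€11.42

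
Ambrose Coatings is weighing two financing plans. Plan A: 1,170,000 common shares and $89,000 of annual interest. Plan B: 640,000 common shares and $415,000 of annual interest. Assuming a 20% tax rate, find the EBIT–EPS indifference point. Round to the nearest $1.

$808,660

Set EPS_A = EPS_B: (EBIT − $89,000)(1 − 0.20) ÷ 1,170,000 = (EBIT − $415,000)(1 − 0.20) ÷ 640,000.
The (1 − t) factor cancels: (EBIT − 89,000) × 640,000 = (EBIT − 415,000) × 1,170,000.
Solving, EBIT = (415,000·1,170,000 − 89,000·640,000) / (1,170,000 − 640,000) = 428,590,000,000 / 530,000 = 808,660.38.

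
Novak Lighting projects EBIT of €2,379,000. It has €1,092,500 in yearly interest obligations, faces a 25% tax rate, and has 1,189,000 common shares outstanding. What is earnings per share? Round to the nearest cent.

€0.81

Pre-tax income = €2,379,000 − €1,092,500.00 = €1,286,500.00.
After tax at 25%: net income = €1,286,500.00 × 0.75 = €964,875.00.
Per share: €964,875.00 / 1,189,000 shares = €0.81.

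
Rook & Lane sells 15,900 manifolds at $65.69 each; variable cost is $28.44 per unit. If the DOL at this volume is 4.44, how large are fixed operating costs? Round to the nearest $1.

Total contribution margin = 15,900 × $37.25 = $592,275.00.
Since DOL = CM ÷ EBIT, EBIT = $592,275.00 ÷ 4.44 = $133,395.27.
Fixed costs = CM − EBIT = $592,275.00 − $133,395.27 = $458,880.

$458,880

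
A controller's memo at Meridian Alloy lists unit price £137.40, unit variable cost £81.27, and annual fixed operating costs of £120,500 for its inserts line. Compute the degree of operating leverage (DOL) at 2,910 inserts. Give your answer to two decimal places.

Total contribution margin = 2,910 × £56.13 = £163,338.30.
EBIT = £163,338.30 − £120,500 = £42,838.30.
So DOL = total CM / EBIT = £163,338.30 / £42,838.30 = 3.8129.

3.81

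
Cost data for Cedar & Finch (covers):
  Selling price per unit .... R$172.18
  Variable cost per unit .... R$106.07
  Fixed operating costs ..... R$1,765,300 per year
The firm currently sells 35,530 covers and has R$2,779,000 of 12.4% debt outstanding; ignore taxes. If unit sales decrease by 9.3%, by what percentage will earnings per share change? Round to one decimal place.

Total contribution margin = 35,530 × R$66.11 = R$2,348,888.30.
Subtracting fixed costs: EBIT = R$2,348,888.30 − R$1,765,300 = R$583,588.30.
After interest of R$344,596.00, pre-tax earnings = R$238,992.30.
Degree of combined leverage = contribution ÷ (EBIT − I) = R$2,348,888.30 ÷ R$238,992.30 = 9.8283.
EPS therefore changes by 9.8283 × (-9.3%) = -91.4%.

-91.4%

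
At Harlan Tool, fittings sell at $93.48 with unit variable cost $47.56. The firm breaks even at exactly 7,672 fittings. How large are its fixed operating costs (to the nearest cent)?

Unit CM = price − variable cost = $93.48 − $47.56 = $45.92.
Since BE = FC / CM, FC = 7,672 × $45.92 = $352,298.24.

$352,298.24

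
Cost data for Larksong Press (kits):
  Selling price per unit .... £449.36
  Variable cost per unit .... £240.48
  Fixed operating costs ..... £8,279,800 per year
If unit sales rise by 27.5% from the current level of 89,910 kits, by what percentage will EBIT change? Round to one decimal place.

+49.2%

Contribution at this volume is 89,910 × £208.88 = £18,780,400.80.
EBIT = £18,780,400.80 − £8,279,800 = £10,500,600.80.
Degree of operating leverage = £18,780,400.80 / £10,500,600.80 = 1.7885.
%ΔEBIT = DOL × %ΔSales = 1.7885 × +27.5% = +49.2%.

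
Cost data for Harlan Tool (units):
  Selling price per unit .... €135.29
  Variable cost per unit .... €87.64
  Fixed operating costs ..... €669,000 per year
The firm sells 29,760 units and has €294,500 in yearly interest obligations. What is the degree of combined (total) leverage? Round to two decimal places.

Total contribution margin = 29,760 × €47.65 = €1,418,064.00.
Operating income = contribution − fixed costs = €1,418,064.00 − €669,000 = €749,064.00. Interest = €294,500.00.
DOL = €1,418,064.00 ÷ €749,064.00 = 1.8931; DFL = €749,064.00 ÷ €454,564.00 = 1.6479.
Combined leverage = 1.8931 × 1.6479 = 3.1196.

3.12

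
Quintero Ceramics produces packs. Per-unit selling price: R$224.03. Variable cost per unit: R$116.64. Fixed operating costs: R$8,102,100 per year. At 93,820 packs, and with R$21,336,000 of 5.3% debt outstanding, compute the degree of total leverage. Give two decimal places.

At 93,820 units, contribution = 93,820 × R$107.39 = R$10,075,329.80.
Subtracting fixed costs: EBIT = R$10,075,329.80 − R$8,102,100 = R$1,973,229.80. Interest = R$1,130,808.00, so EBIT − I = R$842,421.80.
DCL = contribution ÷ (EBIT − I) = R$10,075,329.80 ÷ R$842,421.80 = 11.9600.

11.96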